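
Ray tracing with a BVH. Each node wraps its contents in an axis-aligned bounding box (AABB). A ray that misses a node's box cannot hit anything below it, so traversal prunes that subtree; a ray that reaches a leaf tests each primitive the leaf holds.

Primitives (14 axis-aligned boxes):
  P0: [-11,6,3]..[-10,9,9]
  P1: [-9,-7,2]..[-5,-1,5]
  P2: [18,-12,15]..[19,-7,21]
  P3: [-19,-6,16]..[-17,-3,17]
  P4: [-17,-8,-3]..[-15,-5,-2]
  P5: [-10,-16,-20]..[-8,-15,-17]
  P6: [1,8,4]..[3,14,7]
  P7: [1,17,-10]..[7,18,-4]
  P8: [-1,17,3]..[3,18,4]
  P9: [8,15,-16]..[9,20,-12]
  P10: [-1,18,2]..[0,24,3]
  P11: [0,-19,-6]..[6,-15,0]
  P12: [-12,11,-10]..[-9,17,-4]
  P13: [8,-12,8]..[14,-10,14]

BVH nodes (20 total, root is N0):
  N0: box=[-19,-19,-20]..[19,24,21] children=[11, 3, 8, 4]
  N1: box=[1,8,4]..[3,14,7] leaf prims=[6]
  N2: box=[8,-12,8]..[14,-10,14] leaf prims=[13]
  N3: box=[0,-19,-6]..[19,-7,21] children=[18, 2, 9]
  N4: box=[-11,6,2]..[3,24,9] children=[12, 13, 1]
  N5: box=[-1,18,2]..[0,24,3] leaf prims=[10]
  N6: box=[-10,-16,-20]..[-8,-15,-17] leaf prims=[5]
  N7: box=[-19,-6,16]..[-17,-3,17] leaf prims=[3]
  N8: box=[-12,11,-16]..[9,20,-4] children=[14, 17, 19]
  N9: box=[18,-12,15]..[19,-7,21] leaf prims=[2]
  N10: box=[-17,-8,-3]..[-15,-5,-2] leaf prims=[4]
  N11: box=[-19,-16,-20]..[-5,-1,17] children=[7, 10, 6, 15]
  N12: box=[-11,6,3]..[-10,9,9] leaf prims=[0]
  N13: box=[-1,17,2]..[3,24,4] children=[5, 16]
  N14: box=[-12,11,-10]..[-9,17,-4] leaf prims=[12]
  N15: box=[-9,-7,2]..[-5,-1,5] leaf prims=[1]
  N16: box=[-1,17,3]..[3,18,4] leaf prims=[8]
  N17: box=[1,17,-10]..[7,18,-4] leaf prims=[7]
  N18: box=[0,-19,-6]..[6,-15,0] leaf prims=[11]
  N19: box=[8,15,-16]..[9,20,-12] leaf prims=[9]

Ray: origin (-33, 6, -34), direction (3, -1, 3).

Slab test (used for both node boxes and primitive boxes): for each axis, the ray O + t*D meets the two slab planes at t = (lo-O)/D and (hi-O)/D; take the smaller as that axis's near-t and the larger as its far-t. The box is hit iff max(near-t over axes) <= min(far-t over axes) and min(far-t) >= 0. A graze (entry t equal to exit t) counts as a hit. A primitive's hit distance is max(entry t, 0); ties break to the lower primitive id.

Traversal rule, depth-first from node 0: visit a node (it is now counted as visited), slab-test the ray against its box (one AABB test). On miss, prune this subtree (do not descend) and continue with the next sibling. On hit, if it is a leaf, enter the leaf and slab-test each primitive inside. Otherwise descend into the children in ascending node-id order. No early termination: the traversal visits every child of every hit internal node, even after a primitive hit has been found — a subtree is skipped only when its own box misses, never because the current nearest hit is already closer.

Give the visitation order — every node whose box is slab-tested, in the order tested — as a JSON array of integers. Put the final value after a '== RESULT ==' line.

Trace the traversal:
N0 x:[14/3,52/3] y:[-18,25] z:[14/3,55/3] -> hit [14/3,52/3], descend [3, 4, 8, 11]
  N3 x:[11,52/3] y:[13,25] z:[28/3,55/3] -> hit [13,52/3], descend [2, 9, 18]
    N2 x:[41/3,47/3] y:[16,18] z:[14,16] -> miss, prune
    N9 x:[17,52/3] y:[13,18] z:[49/3,55/3] -> hit [17,52/3] leaf, test {P2@t=17}
    N18 x:[11,13] y:[21,25] z:[28/3,34/3] -> miss, prune
  N4 x:[22/3,12] y:[-18,0] z:[12,43/3] -> miss, prune
  N8 x:[7,14] y:[-14,-5] z:[6,10] -> miss, prune
  N11 x:[14/3,28/3] y:[7,22] z:[14/3,17] -> hit [7,28/3], descend [6, 7, 10, 15]
    N6 x:[23/3,25/3] y:[21,22] z:[14/3,17/3] -> miss, prune
    N7 x:[14/3,16/3] y:[9,12] z:[50/3,17] -> miss, prune
    N10 x:[16/3,6] y:[11,14] z:[31/3,32/3] -> miss, prune
    N15 x:[8,28/3] y:[7,13] z:[12,13] -> miss, prune

order=[0, 3, 2, 9, 18, 4, 8, 11, 6, 7, 10, 15]  |boxes|=12  |leaves|=1  hit=P2

== RESULT ==
[0, 3, 2, 9, 18, 4, 8, 11, 6, 7, 10, 15]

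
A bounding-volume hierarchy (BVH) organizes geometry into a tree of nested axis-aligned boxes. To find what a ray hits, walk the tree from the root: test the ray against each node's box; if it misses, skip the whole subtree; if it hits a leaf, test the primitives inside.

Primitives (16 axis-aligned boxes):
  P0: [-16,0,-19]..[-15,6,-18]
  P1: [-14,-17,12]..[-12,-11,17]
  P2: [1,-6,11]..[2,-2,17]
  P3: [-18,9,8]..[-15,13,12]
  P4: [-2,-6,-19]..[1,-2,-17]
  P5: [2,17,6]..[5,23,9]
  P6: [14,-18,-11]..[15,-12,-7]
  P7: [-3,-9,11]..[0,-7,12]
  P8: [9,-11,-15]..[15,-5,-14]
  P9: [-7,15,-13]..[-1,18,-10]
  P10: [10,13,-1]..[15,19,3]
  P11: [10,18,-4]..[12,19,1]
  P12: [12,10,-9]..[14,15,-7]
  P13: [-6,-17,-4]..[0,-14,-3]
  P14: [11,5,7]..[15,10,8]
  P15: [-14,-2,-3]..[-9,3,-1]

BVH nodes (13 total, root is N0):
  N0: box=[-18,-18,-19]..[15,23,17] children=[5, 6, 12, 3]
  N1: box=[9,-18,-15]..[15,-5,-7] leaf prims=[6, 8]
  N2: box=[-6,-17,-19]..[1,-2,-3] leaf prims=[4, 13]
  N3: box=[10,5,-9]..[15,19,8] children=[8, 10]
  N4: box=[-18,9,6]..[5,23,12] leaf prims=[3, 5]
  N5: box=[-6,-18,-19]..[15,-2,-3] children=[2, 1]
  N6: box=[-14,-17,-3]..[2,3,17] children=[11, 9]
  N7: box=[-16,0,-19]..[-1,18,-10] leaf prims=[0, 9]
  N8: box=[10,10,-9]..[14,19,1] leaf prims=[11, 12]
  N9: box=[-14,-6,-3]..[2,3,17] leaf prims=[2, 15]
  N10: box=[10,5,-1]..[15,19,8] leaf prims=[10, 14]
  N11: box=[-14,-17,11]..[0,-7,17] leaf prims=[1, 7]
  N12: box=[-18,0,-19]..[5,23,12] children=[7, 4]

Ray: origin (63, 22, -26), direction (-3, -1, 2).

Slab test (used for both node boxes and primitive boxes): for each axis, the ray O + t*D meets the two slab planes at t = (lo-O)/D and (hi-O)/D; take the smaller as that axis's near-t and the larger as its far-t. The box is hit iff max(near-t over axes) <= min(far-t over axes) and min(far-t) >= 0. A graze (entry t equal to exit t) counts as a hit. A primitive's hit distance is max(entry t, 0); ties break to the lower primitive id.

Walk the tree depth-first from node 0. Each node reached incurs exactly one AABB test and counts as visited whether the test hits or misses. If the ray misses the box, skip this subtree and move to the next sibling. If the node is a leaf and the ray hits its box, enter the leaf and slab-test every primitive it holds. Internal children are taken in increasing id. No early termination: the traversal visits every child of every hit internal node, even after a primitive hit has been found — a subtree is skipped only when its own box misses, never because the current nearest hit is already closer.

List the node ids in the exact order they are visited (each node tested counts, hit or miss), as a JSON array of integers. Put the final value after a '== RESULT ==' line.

Trace the traversal:
N0 x:[16,27] y:[-1,40] z:[7/2,43/2] -> hit [16,43/2], descend [3, 5, 6, 12]
  N3 x:[16,53/3] y:[3,17] z:[17/2,17] -> hit [16,17], descend [8, 10]
    N8 x:[49/3,53/3] y:[3,12] z:[17/2,27/2] -> miss, prune
    N10 x:[16,53/3] y:[3,17] z:[25/2,17] -> hit [16,17] leaf, test {P10(miss), P14@t=33/2}
  N5 x:[16,23] y:[24,40] z:[7/2,23/2] -> miss, prune
  N6 x:[61/3,77/3] y:[19,39] z:[23/2,43/2] -> hit [61/3,43/2], descend [9, 11]
    N9 x:[61/3,77/3] y:[19,28] z:[23/2,43/2] -> hit [61/3,43/2] leaf, test {P2(miss), P15(miss)}
    N11 x:[21,77/3] y:[29,39] z:[37/2,43/2] -> miss, prune
  N12 x:[58/3,27] y:[-1,22] z:[7/2,19] -> miss, prune

order=[0, 3, 8, 10, 5, 6, 9, 11, 12]  |boxes|=9  |leaves|=2  hit=P14

== RESULT ==
[0, 3, 8, 10, 5, 6, 9, 11, 12]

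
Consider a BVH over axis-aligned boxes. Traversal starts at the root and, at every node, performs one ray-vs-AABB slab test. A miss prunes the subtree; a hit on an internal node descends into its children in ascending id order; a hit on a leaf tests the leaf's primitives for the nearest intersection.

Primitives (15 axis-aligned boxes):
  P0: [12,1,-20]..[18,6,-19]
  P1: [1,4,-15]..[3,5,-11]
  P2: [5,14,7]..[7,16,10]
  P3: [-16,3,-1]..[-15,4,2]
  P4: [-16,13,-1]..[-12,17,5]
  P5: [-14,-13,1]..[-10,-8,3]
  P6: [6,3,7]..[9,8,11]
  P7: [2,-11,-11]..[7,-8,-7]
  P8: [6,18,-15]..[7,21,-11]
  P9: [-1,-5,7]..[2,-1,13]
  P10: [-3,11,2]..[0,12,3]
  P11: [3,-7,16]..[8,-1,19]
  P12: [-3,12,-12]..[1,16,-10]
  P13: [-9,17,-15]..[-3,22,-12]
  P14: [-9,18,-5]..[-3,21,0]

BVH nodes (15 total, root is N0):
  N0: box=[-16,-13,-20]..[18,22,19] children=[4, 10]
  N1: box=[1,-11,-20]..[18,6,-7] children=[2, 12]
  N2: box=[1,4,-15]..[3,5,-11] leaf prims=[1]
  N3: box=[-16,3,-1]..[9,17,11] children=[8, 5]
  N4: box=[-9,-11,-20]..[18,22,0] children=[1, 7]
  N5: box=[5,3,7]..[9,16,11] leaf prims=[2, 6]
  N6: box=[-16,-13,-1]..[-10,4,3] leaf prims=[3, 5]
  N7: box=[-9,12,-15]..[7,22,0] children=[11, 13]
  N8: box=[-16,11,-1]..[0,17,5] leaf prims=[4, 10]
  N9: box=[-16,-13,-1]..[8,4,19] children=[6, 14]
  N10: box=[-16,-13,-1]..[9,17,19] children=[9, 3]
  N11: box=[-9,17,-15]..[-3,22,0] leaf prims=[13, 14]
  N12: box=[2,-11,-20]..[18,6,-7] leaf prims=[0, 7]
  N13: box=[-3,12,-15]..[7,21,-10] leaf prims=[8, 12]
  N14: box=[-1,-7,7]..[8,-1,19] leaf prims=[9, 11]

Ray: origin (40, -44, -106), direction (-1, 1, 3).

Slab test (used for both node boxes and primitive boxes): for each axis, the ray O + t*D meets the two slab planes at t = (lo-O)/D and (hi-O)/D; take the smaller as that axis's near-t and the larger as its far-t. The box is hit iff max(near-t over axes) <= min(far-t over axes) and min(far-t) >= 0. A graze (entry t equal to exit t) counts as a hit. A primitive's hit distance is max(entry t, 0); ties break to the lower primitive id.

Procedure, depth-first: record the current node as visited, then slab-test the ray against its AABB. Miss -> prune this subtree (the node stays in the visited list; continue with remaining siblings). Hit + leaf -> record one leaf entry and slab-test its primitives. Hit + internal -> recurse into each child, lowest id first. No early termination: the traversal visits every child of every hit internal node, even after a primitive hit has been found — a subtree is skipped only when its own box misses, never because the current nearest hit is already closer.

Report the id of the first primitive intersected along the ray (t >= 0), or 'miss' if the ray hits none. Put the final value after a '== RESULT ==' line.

Traverse from the root:
N0 x:[22,56] y:[31,66] z:[86/3,125/3] -> hit [31,125/3], descend [4, 10]
  N4 x:[22,49] y:[33,66] z:[86/3,106/3] -> hit [33,106/3], descend [1, 7]
    N1 x:[22,39] y:[33,50] z:[86/3,33] -> hit [33,33], descend [2, 12]
      N2 x:[37,39] y:[48,49] z:[91/3,95/3] -> miss, prune
      N12 x:[22,38] y:[33,50] z:[86/3,33] -> hit [33,33] leaf, test {P0(miss), P7@t=33}
    N7 x:[33,49] y:[56,66] z:[91/3,106/3] -> miss, prune
  N10 x:[31,56] y:[31,61] z:[35,125/3] -> hit [35,125/3], descend [3, 9]
    N3 x:[31,56] y:[47,61] z:[35,39] -> miss, prune
    N9 x:[32,56] y:[31,48] z:[35,125/3] -> hit [35,125/3], descend [6, 14]
      N6 x:[50,56] y:[31,48] z:[35,109/3] -> miss, prune
      N14 x:[32,41] y:[37,43] z:[113/3,125/3] -> hit [113/3,41] leaf, test {P9@t=39, P11(miss)}

11 AABB tests over nodes [0, 4, 1, 2, 12, 7, 10, 3, 9, 6, 14]; 2 leaves entered; closest P7.

== RESULT ==
7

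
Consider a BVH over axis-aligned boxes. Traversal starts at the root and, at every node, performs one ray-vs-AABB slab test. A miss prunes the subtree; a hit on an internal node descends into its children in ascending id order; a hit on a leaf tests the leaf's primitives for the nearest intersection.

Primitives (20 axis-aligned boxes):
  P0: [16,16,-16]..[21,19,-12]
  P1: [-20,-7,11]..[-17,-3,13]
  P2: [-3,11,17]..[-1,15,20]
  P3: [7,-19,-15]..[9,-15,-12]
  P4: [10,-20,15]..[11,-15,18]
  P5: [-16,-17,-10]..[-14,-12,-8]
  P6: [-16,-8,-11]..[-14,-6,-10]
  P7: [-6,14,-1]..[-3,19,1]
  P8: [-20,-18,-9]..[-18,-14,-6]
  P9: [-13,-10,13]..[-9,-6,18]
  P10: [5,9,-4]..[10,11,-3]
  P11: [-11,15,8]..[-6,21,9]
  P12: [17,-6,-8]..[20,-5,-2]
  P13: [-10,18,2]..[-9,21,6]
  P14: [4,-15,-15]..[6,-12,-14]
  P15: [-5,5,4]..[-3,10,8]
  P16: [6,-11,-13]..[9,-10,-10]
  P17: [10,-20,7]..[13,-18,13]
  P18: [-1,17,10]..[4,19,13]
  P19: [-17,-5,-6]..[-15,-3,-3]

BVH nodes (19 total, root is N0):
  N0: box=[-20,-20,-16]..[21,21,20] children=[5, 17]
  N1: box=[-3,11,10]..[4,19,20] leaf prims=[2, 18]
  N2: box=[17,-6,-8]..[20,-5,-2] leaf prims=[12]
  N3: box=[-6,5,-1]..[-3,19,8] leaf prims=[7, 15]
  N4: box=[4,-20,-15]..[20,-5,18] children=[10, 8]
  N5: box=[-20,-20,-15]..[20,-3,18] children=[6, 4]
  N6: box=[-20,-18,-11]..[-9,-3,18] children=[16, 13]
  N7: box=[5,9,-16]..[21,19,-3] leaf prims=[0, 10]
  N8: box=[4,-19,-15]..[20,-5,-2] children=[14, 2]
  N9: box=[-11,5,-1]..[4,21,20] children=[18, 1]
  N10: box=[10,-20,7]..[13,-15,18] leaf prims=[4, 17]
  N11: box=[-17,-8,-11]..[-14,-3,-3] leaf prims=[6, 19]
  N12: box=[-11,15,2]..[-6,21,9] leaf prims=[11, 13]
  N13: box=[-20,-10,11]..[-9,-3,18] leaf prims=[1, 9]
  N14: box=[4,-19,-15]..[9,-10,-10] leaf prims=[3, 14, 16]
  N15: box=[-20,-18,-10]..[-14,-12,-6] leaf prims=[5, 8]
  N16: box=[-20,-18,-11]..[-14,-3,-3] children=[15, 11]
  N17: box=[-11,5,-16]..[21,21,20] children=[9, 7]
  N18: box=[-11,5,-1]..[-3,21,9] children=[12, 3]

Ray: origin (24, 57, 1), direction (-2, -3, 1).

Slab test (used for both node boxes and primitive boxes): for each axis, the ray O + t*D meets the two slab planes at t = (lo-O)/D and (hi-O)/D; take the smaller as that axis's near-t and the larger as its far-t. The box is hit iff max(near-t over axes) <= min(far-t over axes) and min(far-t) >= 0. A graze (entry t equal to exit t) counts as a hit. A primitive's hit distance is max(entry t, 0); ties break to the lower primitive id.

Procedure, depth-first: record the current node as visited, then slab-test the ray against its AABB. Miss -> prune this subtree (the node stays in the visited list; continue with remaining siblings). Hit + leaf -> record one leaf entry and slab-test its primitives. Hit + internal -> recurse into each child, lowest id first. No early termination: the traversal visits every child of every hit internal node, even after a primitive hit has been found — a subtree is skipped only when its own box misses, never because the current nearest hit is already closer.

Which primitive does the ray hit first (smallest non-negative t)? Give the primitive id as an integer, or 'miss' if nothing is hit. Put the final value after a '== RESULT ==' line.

Trace the traversal:
N0 x:[3/2,22] y:[12,77/3] z:[-17,19] -> hit [12,19], descend [5, 17]
  N5 x:[2,22] y:[20,77/3] z:[-16,17] -> miss, prune
  N17 x:[3/2,35/2] y:[12,52/3] z:[-17,19] -> hit [12,52/3], descend [7, 9]
    N7 x:[3/2,19/2] y:[38/3,16] z:[-17,-4] -> miss, prune
    N9 x:[10,35/2] y:[12,52/3] z:[-2,19] -> hit [12,52/3], descend [1, 18]
      N1 x:[10,27/2] y:[38/3,46/3] z:[9,19] -> hit [38/3,27/2] leaf, test {P2(miss), P18(miss)}
      N18 x:[27/2,35/2] y:[12,52/3] z:[-2,8] -> miss, prune

Summary -> nodes [0, 5, 17, 7, 9, 1, 18]; box-tests=7; leaf-entries=1; first=miss

== RESULT ==
miss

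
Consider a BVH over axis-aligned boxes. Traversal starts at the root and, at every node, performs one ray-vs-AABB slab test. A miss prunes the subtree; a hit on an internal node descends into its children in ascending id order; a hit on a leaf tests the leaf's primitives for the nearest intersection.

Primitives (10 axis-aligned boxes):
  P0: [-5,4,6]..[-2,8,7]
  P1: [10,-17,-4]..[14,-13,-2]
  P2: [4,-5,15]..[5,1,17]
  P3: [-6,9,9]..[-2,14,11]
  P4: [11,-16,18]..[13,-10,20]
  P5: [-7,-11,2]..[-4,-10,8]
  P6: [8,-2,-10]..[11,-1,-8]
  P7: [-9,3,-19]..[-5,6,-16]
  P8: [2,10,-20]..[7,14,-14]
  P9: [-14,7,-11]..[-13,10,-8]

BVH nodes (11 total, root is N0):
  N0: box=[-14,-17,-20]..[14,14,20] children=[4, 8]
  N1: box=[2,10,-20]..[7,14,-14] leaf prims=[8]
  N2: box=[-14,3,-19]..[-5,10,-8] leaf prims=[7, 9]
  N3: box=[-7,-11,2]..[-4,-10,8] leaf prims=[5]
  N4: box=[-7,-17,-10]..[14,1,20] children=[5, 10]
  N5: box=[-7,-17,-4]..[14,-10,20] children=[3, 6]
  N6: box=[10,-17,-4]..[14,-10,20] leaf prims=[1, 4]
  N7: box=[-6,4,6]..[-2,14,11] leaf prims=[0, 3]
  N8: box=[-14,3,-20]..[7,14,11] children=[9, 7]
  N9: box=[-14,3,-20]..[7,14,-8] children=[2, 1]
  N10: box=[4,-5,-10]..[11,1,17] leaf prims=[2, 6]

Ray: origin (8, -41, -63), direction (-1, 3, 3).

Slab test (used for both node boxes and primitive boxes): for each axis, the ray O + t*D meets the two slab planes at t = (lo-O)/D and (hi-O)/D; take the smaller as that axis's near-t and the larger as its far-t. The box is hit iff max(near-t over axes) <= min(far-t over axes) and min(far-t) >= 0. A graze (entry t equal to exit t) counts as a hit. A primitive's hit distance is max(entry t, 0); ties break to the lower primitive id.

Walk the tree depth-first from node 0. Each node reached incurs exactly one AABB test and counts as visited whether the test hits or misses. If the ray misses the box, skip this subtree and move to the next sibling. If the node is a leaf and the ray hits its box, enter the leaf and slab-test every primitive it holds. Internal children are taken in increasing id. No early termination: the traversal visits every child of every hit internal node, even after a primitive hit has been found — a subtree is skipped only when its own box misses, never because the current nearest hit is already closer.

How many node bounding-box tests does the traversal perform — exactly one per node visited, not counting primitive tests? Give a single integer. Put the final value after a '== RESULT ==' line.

Traverse from the root:
N0 x:[-6,22] y:[8,55/3] z:[43/3,83/3] -> hit [43/3,55/3], descend [4, 8]
  N4 x:[-6,15] y:[8,14] z:[53/3,83/3] -> miss, prune
  N8 x:[1,22] y:[44/3,55/3] z:[43/3,74/3] -> hit [44/3,55/3], descend [7, 9]
    N7 x:[10,14] y:[15,55/3] z:[23,74/3] -> miss, prune
    N9 x:[1,22] y:[44/3,55/3] z:[43/3,55/3] -> hit [44/3,55/3], descend [1, 2]
      N1 x:[1,6] y:[17,55/3] z:[43/3,49/3] -> miss, prune
      N2 x:[13,22] y:[44/3,17] z:[44/3,55/3] -> hit [44/3,17] leaf, test {P7@t=44/3, P9(miss)}

7 AABB tests over nodes [0, 4, 8, 7, 9, 1, 2]; 1 leaf entered; closest P7.

== RESULT ==
7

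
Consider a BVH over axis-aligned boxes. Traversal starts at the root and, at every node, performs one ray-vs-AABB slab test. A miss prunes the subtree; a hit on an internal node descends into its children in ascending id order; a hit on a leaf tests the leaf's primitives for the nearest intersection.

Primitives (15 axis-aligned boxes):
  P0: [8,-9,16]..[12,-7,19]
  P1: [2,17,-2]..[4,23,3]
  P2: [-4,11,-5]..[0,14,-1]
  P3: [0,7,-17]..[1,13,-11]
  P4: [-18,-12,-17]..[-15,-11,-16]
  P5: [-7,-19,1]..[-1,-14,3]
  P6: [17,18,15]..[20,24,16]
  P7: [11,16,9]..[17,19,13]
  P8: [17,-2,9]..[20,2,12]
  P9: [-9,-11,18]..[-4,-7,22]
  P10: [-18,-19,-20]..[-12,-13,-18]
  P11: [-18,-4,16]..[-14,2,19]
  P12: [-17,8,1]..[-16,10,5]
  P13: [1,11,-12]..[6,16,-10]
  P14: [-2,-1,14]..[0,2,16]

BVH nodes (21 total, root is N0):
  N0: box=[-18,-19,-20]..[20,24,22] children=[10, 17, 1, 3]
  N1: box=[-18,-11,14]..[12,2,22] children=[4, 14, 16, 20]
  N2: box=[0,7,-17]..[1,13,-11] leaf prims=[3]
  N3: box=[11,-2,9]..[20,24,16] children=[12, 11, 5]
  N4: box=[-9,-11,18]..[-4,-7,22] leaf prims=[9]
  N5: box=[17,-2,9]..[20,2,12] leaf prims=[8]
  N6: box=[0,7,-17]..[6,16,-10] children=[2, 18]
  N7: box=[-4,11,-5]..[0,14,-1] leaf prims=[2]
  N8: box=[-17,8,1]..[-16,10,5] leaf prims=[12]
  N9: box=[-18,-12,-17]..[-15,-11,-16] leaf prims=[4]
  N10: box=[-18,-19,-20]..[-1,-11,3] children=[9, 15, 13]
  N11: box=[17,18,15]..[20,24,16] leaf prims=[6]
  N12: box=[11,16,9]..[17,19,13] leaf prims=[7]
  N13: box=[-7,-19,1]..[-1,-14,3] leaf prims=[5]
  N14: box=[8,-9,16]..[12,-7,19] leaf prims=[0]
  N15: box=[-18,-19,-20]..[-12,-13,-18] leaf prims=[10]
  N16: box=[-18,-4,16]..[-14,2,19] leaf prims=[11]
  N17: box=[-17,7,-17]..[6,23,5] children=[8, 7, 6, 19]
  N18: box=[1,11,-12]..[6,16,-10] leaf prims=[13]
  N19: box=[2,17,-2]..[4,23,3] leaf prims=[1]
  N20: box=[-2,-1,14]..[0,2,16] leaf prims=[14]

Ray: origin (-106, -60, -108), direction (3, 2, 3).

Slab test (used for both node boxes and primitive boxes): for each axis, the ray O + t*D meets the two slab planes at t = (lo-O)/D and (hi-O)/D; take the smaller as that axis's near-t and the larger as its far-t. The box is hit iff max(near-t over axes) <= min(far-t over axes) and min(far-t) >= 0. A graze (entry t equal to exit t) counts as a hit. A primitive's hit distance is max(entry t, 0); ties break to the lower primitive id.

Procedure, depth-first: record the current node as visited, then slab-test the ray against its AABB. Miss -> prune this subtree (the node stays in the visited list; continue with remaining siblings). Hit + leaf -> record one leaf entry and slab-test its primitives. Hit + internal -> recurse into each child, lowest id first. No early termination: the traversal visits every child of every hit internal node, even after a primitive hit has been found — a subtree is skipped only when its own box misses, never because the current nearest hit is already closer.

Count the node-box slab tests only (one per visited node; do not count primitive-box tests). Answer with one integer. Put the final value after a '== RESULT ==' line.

Traverse from the root:
N0 x:[88/3,42] y:[41/2,42] z:[88/3,130/3] -> hit [88/3,42], descend [1, 3, 10, 17]
  N1 x:[88/3,118/3] y:[49/2,31] z:[122/3,130/3] -> miss, prune
  N3 x:[39,42] y:[29,42] z:[39,124/3] -> hit [39,124/3], descend [5, 11, 12]
    N5 x:[41,42] y:[29,31] z:[39,40] -> miss, prune
    N11 x:[41,42] y:[39,42] z:[41,124/3] -> hit [41,124/3] leaf, test {P6@t=41}
    N12 x:[39,41] y:[38,79/2] z:[39,121/3] -> hit [39,79/2] leaf, test {P7@t=39}
  N10 x:[88/3,35] y:[41/2,49/2] z:[88/3,37] -> miss, prune
  N17 x:[89/3,112/3] y:[67/2,83/2] z:[91/3,113/3] -> hit [67/2,112/3], descend [6, 7, 8, 19]
    N6 x:[106/3,112/3] y:[67/2,38] z:[91/3,98/3] -> miss, prune
    N7 x:[34,106/3] y:[71/2,37] z:[103/3,107/3] -> miss, prune
    N8 x:[89/3,30] y:[34,35] z:[109/3,113/3] -> miss, prune
    N19 x:[36,110/3] y:[77/2,83/2] z:[106/3,37] -> miss, prune

Visited [0, 1, 3, 5, 11, 12, 10, 17, 6, 7, 8, 19]. Tests: 12 box, 2 leaf. Nearest: P7.

== RESULT ==
12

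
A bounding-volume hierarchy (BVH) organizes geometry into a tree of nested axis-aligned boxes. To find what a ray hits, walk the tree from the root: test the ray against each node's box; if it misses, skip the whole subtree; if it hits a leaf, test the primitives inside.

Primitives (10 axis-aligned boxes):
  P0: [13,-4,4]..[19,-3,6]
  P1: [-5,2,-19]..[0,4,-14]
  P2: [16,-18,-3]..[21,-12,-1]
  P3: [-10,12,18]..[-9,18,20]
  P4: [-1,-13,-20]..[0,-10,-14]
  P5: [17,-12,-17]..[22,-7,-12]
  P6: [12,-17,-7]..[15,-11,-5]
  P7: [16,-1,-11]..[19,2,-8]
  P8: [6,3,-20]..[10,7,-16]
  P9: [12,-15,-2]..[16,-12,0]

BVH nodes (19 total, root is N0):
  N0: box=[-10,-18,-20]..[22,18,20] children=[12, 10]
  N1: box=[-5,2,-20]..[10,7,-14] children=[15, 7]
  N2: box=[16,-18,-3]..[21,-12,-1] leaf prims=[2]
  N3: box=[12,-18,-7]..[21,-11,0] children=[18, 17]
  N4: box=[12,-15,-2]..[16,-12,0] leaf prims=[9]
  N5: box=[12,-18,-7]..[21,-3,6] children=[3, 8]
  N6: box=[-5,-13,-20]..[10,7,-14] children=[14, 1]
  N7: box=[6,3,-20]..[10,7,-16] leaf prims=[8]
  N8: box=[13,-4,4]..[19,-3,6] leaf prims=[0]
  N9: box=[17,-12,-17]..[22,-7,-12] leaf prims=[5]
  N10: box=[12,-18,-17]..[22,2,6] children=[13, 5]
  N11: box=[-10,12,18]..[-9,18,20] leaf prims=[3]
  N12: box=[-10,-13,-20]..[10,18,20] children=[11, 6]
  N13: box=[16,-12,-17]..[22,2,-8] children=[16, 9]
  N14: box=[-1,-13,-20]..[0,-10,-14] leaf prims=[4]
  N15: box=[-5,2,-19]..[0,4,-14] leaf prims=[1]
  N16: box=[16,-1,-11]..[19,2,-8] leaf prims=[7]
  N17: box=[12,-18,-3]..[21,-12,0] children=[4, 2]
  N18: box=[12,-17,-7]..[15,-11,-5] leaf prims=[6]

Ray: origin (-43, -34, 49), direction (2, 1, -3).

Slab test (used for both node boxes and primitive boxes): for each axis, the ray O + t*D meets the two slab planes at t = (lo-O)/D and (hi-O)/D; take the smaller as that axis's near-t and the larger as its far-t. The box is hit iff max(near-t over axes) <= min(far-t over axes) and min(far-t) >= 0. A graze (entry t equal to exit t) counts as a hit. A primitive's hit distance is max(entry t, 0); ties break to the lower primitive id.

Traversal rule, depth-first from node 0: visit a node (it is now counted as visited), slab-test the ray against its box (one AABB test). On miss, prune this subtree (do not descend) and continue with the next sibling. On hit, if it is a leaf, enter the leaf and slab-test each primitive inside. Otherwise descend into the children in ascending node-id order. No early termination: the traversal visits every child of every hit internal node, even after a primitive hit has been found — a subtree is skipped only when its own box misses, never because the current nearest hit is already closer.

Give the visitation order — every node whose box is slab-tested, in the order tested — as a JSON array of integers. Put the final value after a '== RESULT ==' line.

Walk:
N0 x:[33/2,65/2] y:[16,52] z:[29/3,23] -> hit [33/2,23], descend [10, 12]
  N10 x:[55/2,65/2] y:[16,36] z:[43/3,22] -> miss, prune
  N12 x:[33/2,53/2] y:[21,52] z:[29/3,23] -> hit [21,23], descend [6, 11]
    N6 x:[19,53/2] y:[21,41] z:[21,23] -> hit [21,23], descend [1, 14]
      N1 x:[19,53/2] y:[36,41] z:[21,23] -> miss, prune
      N14 x:[21,43/2] y:[21,24] z:[21,23] -> hit [21,43/2] leaf, test {P4@t=21}
    N11 x:[33/2,17] y:[46,52] z:[29/3,31/3] -> miss, prune

Visited [0, 10, 12, 6, 1, 14, 11]. Tests: 7 box, 1 leaf. Nearest: P4.

== RESULT ==
[0, 10, 12, 6, 1, 14, 11]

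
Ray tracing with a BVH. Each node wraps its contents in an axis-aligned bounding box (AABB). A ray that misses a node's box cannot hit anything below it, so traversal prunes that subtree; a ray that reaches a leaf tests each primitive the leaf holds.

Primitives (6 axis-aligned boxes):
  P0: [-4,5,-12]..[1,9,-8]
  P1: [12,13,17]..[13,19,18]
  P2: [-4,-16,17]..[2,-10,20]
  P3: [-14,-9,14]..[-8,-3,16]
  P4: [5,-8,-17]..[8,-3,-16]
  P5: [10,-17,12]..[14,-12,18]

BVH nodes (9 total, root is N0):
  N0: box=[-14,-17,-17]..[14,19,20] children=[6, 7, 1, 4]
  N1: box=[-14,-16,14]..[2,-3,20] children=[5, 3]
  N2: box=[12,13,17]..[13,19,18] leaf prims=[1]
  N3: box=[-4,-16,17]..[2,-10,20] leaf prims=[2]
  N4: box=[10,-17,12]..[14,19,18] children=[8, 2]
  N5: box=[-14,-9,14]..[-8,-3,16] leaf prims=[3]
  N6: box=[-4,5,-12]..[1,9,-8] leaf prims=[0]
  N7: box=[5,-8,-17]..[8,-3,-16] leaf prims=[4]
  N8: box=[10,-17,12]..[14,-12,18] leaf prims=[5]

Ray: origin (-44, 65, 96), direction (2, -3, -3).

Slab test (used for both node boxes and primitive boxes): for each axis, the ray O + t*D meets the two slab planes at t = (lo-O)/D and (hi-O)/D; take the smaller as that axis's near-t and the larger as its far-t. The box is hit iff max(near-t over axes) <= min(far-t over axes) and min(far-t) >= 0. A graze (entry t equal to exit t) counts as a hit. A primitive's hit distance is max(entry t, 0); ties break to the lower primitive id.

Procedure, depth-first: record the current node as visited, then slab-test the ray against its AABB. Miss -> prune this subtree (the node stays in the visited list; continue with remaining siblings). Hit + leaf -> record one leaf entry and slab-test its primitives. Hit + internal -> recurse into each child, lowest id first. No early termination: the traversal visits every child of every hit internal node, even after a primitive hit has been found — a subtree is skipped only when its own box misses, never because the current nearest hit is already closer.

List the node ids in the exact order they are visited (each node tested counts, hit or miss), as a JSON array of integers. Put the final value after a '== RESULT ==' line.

Walk:
N0 x:[15,29] y:[46/3,82/3] z:[76/3,113/3] -> hit [76/3,82/3], descend [1, 4, 6, 7]
  N1 x:[15,23] y:[68/3,27] z:[76/3,82/3] -> miss, prune
  N4 x:[27,29] y:[46/3,82/3] z:[26,28] -> hit [27,82/3], descend [2, 8]
    N2 x:[28,57/2] y:[46/3,52/3] z:[26,79/3] -> miss, prune
    N8 x:[27,29] y:[77/3,82/3] z:[26,28] -> hit [27,82/3] leaf, test {P5@t=27}
  N6 x:[20,45/2] y:[56/3,20] z:[104/3,36] -> miss, prune
  N7 x:[49/2,26] y:[68/3,73/3] z:[112/3,113/3] -> miss, prune

Summary -> nodes [0, 1, 4, 2, 8, 6, 7]; box-tests=7; leaf-entries=1; first=P5

== RESULT ==
[0, 1, 4, 2, 8, 6, 7]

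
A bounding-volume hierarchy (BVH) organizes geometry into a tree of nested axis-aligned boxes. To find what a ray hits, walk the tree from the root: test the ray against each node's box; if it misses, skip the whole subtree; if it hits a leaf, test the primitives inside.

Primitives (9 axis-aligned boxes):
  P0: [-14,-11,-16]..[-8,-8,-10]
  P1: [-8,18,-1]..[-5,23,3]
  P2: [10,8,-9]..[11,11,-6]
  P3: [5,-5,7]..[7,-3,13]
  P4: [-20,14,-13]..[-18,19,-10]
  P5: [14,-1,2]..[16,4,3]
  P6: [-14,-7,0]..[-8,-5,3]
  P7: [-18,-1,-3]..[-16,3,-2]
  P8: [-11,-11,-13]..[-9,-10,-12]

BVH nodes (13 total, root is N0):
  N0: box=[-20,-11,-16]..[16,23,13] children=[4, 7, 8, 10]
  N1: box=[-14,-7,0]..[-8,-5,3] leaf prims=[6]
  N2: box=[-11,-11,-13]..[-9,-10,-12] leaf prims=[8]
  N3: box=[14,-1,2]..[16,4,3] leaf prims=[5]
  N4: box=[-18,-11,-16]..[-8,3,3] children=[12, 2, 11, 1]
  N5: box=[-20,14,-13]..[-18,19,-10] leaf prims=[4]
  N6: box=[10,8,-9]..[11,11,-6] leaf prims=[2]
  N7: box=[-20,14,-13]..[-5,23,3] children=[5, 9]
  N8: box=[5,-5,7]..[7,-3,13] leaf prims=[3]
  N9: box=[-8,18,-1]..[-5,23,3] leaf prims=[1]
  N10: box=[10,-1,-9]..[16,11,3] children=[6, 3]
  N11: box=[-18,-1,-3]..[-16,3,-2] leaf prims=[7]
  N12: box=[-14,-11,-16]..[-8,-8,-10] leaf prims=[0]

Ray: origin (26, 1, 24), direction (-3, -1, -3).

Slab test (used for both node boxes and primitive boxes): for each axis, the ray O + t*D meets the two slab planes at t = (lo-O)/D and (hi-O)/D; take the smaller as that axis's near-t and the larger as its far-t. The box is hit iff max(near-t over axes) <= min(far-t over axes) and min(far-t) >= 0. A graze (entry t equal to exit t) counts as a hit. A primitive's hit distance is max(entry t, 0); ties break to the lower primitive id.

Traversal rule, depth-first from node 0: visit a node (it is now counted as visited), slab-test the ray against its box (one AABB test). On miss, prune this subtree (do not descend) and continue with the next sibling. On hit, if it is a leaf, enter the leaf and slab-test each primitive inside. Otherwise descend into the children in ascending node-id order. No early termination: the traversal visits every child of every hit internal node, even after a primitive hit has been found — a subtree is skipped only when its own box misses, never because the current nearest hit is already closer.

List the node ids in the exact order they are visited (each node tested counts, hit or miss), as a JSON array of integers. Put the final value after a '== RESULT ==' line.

Trace the traversal:
N0 x:[10/3,46/3] y:[-22,12] z:[11/3,40/3] -> hit [11/3,12], descend [4, 7, 8, 10]
  N4 x:[34/3,44/3] y:[-2,12] z:[7,40/3] -> hit [34/3,12], descend [1, 2, 11, 12]
    N1 x:[34/3,40/3] y:[6,8] z:[7,8] -> miss, prune
    N2 x:[35/3,37/3] y:[11,12] z:[12,37/3] -> hit [12,12] leaf, test {P8@t=12}
    N11 x:[14,44/3] y:[-2,2] z:[26/3,9] -> miss, prune
    N12 x:[34/3,40/3] y:[9,12] z:[34/3,40/3] -> hit [34/3,12] leaf, test {P0@t=34/3}
  N7 x:[31/3,46/3] y:[-22,-13] z:[7,37/3] -> miss, prune
  N8 x:[19/3,7] y:[4,6] z:[11/3,17/3] -> miss, prune
  N10 x:[10/3,16/3] y:[-10,2] z:[7,11] -> miss, prune

order=[0, 4, 1, 2, 11, 12, 7, 8, 10]  |boxes|=9  |leaves|=2  hit=P0

== RESULT ==
[0, 4, 1, 2, 11, 12, 7, 8, 10]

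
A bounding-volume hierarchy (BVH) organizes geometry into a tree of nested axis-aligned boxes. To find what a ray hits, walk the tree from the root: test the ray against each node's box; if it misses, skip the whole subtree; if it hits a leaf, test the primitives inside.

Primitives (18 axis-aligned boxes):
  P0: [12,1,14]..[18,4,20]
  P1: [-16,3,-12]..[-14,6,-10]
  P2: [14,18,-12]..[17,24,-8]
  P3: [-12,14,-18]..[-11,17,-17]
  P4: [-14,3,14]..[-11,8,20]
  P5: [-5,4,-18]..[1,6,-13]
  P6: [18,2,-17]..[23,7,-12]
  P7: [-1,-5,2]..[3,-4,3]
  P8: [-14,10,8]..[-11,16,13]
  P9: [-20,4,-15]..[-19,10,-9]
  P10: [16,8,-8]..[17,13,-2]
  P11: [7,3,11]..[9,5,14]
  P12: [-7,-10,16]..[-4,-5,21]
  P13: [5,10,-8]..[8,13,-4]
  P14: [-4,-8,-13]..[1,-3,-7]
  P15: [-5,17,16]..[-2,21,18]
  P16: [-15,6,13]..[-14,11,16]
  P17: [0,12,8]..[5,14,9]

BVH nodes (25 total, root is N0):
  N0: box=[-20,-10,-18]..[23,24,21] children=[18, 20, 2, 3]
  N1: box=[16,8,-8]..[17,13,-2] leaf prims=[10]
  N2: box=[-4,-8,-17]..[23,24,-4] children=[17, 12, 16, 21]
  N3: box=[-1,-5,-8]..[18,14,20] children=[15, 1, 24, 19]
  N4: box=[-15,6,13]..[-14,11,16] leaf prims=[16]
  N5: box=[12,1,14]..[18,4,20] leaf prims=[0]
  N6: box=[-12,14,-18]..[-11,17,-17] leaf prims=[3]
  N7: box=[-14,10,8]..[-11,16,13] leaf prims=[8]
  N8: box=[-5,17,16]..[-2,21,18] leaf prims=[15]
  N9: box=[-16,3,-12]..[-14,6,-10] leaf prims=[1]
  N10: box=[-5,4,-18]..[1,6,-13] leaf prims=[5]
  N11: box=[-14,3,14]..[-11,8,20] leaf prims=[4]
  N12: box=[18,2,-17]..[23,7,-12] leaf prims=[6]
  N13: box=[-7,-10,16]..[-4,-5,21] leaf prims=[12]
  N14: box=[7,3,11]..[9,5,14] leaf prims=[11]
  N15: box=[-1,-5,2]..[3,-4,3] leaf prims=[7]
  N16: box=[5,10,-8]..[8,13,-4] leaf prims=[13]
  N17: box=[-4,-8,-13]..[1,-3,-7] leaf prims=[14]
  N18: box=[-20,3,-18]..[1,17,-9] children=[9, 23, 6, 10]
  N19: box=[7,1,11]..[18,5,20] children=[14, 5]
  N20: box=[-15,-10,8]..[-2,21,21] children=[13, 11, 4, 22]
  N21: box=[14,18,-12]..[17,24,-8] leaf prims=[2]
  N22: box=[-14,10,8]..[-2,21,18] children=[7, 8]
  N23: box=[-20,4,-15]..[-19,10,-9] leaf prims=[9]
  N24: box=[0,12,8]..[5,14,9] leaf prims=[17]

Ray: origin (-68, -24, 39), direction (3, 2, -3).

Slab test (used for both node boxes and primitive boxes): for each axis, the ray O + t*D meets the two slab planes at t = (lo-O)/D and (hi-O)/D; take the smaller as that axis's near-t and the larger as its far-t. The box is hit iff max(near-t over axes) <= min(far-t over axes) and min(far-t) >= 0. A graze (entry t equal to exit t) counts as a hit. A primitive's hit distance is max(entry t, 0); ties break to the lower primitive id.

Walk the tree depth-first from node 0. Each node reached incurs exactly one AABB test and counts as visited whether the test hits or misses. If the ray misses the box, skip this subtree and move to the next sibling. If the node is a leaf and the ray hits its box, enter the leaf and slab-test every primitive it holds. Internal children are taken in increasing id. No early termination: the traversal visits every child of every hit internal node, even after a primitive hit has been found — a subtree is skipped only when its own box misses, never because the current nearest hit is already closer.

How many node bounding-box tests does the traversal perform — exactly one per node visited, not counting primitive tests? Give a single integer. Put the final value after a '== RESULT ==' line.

Trace the traversal:
N0 x:[16,91/3] y:[7,24] z:[6,19] -> hit [16,19], descend [2, 3, 18, 20]
  N2 x:[64/3,91/3] y:[8,24] z:[43/3,56/3] -> miss, prune
  N3 x:[67/3,86/3] y:[19/2,19] z:[19/3,47/3] -> miss, prune
  N18 x:[16,23] y:[27/2,41/2] z:[16,19] -> hit [16,19], descend [6, 9, 10, 23]
    N6 x:[56/3,19] y:[19,41/2] z:[56/3,19] -> hit [19,19] leaf, test {P3@t=19}
    N9 x:[52/3,18] y:[27/2,15] z:[49/3,17] -> miss, prune
    N10 x:[21,23] y:[14,15] z:[52/3,19] -> miss, prune
    N23 x:[16,49/3] y:[14,17] z:[16,18] -> hit [16,49/3] leaf, test {P9@t=16}
  N20 x:[53/3,22] y:[7,45/2] z:[6,31/3] -> miss, prune

Visited [0, 2, 3, 18, 6, 9, 10, 23, 20]. Tests: 9 box, 2 leaf. Nearest: P9.

== RESULT ==
9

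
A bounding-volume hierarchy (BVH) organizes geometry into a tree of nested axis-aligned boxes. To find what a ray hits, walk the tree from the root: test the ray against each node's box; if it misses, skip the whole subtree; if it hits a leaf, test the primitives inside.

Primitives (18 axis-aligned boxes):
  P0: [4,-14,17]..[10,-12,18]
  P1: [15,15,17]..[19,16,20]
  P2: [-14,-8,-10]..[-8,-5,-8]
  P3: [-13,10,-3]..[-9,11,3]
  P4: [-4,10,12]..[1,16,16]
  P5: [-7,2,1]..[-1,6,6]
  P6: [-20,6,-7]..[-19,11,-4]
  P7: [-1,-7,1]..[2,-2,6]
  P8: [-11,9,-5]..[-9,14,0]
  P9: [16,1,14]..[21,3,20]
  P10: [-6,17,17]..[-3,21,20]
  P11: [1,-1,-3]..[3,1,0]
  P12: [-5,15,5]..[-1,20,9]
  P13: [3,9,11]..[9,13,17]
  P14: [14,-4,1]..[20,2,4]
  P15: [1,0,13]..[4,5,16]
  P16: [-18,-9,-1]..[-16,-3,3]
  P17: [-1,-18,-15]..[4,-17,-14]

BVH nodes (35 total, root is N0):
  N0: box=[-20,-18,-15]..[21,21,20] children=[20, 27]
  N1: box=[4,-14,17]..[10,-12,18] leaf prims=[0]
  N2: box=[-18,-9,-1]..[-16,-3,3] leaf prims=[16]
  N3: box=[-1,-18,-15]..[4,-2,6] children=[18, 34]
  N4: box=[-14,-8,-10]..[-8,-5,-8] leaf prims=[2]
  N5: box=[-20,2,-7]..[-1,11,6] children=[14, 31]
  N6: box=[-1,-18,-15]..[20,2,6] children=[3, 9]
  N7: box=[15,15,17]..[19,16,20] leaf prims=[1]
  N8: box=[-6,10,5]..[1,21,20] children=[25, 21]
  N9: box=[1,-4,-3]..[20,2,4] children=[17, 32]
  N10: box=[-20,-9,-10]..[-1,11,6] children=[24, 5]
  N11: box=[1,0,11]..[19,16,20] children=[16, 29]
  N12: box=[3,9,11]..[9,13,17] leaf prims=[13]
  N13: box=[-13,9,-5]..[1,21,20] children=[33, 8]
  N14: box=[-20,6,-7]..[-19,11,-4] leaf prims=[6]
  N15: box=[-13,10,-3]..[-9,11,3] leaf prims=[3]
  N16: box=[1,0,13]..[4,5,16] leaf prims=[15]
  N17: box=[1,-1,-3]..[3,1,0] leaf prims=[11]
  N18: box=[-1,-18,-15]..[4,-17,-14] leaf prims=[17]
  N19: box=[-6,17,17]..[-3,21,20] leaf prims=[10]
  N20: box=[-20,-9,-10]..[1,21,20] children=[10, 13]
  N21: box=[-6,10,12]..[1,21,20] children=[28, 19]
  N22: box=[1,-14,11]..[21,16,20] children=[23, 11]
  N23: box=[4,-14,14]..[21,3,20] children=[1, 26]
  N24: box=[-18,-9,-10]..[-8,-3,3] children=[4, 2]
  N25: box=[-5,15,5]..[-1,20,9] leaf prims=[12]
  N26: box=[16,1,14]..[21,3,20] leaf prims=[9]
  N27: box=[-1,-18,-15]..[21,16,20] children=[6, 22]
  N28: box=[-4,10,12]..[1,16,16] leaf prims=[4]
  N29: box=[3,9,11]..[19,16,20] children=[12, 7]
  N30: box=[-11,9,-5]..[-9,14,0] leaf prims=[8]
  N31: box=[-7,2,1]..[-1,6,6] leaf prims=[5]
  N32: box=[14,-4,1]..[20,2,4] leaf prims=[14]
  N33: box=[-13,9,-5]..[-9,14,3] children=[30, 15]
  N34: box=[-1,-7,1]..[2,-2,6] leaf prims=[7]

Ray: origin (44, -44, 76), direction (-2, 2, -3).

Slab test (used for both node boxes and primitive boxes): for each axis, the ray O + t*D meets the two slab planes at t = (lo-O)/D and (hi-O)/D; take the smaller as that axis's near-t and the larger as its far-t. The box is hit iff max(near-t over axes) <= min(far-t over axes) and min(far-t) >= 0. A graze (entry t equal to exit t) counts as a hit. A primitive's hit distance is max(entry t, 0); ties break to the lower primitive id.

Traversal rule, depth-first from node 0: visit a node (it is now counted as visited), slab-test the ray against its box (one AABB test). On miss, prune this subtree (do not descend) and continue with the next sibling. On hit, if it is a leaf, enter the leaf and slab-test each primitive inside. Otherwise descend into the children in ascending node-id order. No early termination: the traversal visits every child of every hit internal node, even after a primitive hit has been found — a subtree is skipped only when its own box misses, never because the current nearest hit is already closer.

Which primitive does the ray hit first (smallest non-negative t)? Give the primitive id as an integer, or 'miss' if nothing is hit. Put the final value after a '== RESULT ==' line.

Walk:
N0 x:[23/2,32] y:[13,65/2] z:[56/3,91/3] -> hit [56/3,91/3], descend [20, 27]
  N20 x:[43/2,32] y:[35/2,65/2] z:[56/3,86/3] -> hit [43/2,86/3], descend [10, 13]
    N10 x:[45/2,32] y:[35/2,55/2] z:[70/3,86/3] -> hit [70/3,55/2], descend [5, 24]
      N5 x:[45/2,32] y:[23,55/2] z:[70/3,83/3] -> hit [70/3,55/2], descend [14, 31]
        N14 x:[63/2,32] y:[25,55/2] z:[80/3,83/3] -> miss, prune
        N31 x:[45/2,51/2] y:[23,25] z:[70/3,25] -> hit [70/3,25] leaf, test {P5@t=70/3}
      N24 x:[26,31] y:[35/2,41/2] z:[73/3,86/3] -> miss, prune
    N13 x:[43/2,57/2] y:[53/2,65/2] z:[56/3,27] -> hit [53/2,27], descend [8, 33]
      N8 x:[43/2,25] y:[27,65/2] z:[56/3,71/3] -> miss, prune
      N33 x:[53/2,57/2] y:[53/2,29] z:[73/3,27] -> hit [53/2,27], descend [15, 30]
        N15 x:[53/2,57/2] y:[27,55/2] z:[73/3,79/3] -> miss, prune
        N30 x:[53/2,55/2] y:[53/2,29] z:[76/3,27] -> hit [53/2,27] leaf, test {P8@t=53/2}
  N27 x:[23/2,45/2] y:[13,30] z:[56/3,91/3] -> hit [56/3,45/2], descend [6, 22]
    N6 x:[12,45/2] y:[13,23] z:[70/3,91/3] -> miss, prune
    N22 x:[23/2,43/2] y:[15,30] z:[56/3,65/3] -> hit [56/3,43/2], descend [11, 23]
      N11 x:[25/2,43/2] y:[22,30] z:[56/3,65/3] -> miss, prune
      N23 x:[23/2,20] y:[15,47/2] z:[56/3,62/3] -> hit [56/3,20], descend [1, 26]
        N1 x:[17,20] y:[15,16] z:[58/3,59/3] -> miss, prune
        N26 x:[23/2,14] y:[45/2,47/2] z:[56/3,62/3] -> miss, prune

Visited [0, 20, 10, 5, 14, 31, 24, 13, 8, 33, 15, 30, 27, 6, 22, 11, 23, 1, 26]. Tests: 19 box, 2 leaf. Nearest: P5.

== RESULT ==
5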